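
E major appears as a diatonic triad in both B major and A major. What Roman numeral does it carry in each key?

The scale of B major is B C# D# E F# G# A#; E is degree 4, and the triad built there (E-G#-B) is major, so it is IV.
The scale of A major is A B C# D E F# G#; E is degree 5, and the triad built there (E-G#-B) is major, so it is V.

IV in B major; V in A major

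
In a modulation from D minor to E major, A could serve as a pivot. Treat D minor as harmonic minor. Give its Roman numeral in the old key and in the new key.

The scale of D minor (harmonic minor) is D E F G A Bb C#; A is degree 5, and the triad built there (A-C#-E) is major, so it is V.
The scale of E major is E F# G# A B C# D#; A is degree 4, and the triad built there (A-C#-E) is major, so it is IV.

V in D minor; IV in E major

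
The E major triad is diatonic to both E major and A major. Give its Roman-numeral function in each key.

I in E major; V in A major

The scale of E major is E F# G# A B C# D#; E is degree 1, and the triad built there (E-G#-B) is major, so it is I.
The scale of A major is A B C# D E F# G#; E is degree 5, and the triad built there (E-G#-B) is major, so it is V.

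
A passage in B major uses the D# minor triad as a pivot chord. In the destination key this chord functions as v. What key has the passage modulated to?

G# minor

The numeral v denotes a minor triad on scale degree 5. With D# on degree 5, the tonic of the new key is G#.
Degree 5 carries a minor triad in natural-minor keys, so the destination is G# minor.
Check: the diatonic triads of G# minor (natural minor) are G#m (i), A#dim (ii°), B (III), C#m (iv), D#m (v), E (VI), F# (VII) — D# minor is indeed v.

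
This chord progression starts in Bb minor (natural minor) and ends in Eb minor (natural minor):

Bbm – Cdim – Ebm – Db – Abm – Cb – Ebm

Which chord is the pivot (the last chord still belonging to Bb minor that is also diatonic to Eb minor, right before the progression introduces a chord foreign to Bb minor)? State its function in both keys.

Chords diatonic to Bb minor: Bbm, Cdim, Db, Ebm, Fm, Gb, Ab.
Reading the progression, the first chord not in that set is Abm, so the modulation leaves Bb minor there.
The chord immediately before Abm is Db, which is diatonic to both keys: III in Bb minor and VII in Eb minor.

Db — III in Bb minor, VII in Eb minor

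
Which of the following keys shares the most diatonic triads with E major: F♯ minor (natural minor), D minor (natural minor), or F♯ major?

F♯ minor

Triads of E major: E (I), F♯m (ii), G♯m (iii), A (IV), B (V), C♯m (vi), D♯dim (vii°).
F♯ minor (natural minor) shares 4: E, F♯m, A, C♯m.
D minor (natural minor) shares 0: none.
F♯ major shares 2: G♯m, B.
The most common triads (4) are shared with F♯ minor.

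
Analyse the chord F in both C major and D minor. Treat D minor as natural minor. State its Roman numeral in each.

IV in C major; III in D minor

The scale of C major is C D E F G A B; F is degree 4, and the triad built there (F-A-C) is major, so it is IV.
The scale of D minor (natural minor) is D E F G A Bb C; F is degree 3, and the triad built there (F-A-C) is major, so it is III.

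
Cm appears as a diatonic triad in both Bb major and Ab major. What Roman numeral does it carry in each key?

The scale of Bb major is Bb C D Eb F G A; C is degree 2, and the triad built there (C-Eb-G) is minor, so it is ii.
The scale of Ab major is Ab Bb C Db Eb F G; C is degree 3, and the triad built there (C-Eb-G) is minor, so it is iii.

ii in Bb major; iii in Ab major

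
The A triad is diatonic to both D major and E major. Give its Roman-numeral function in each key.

The scale of D major is D E F♯ G A B C♯; A is degree 5, and the triad built there (A-C♯-E) is major, so it is V.
The scale of E major is E F♯ G♯ A B C♯ D♯; A is degree 4, and the triad built there (A-C♯-E) is major, so it is IV.

V in D major; IV in E major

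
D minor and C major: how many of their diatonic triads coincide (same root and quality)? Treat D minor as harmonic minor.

1

Diatonic triads of D minor (harmonic minor): Dm (i), Edim (ii°), Faug (III+), Gm (iv), A (V), Bb (VI), C#dim (vii°).
Diatonic triads of C major: C (I), Dm (ii), Em (iii), F (IV), G (V), Am (vi), Bdim (vii°).
Matching root and quality in both lists: Dm.
That gives 1 common triad.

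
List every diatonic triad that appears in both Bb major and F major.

Triads in Bb major: Bb (I), Cm (ii), Dm (iii), Eb (IV), F (V), Gm (vi), Adim (vii°).
Triads in F major: F (I), Gm (ii), Am (iii), Bb (IV), C (V), Dm (vi), Edim (vii°).
Shared triads with their functions: Bb (I in Bb major, IV in F major); Dm (iii in Bb major, vi in F major); F (V in Bb major, I in F major); Gm (vi in Bb major, ii in F major).

Bb, Dm, F, Gm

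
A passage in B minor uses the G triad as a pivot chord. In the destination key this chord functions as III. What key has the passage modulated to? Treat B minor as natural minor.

E minor

The numeral III denotes a major triad on scale degree 3. With G on degree 3, the tonic of the new key is E.
Degree 3 carries a major triad in natural-minor keys, so the destination is E minor.
Check: the diatonic triads of E minor (natural minor) are Em (i), F#dim (ii°), G (III), Am (iv), Bm (v), C (VI), D (VII) — G is indeed III.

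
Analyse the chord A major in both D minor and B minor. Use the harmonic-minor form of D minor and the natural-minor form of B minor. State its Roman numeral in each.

V in D minor; VII in B minor

The scale of D minor (harmonic minor) is D E F G A Bb C#; A is degree 5, and the triad built there (A-C#-E) is major, so it is V.
The scale of B minor (natural minor) is B C# D E F# G A; A is degree 7, and the triad built there (A-C#-E) is major, so it is VII.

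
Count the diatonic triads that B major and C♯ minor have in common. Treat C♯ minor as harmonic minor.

1

Diatonic triads of B major: B (I), C♯m (ii), D♯m (iii), E (IV), F♯ (V), G♯m (vi), A♯dim (vii°).
Diatonic triads of C♯ minor (harmonic minor): C♯m (i), D♯dim (ii°), Eaug (III+), F♯m (iv), G♯ (V), A (VI), B♯dim (vii°).
Matching root and quality in both lists: C♯m.
That gives 1 common triad.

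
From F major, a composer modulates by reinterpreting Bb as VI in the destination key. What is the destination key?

The numeral VI denotes a major triad on scale degree 6. With Bb on degree 6, the tonic of the new key is D.
Degree 6 carries a major triad in minor keys, so the destination is D minor.
Check: the diatonic triads of D minor (natural minor) are Dm (i), Edim (ii°), F (III), Gm (iv), Am (v), Bb (VI), C (VII) — Bb is indeed VI.

D minor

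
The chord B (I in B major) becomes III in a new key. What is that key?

G♯ minor

The numeral III denotes a major triad on scale degree 3. With B on degree 3, the tonic of the new key is G♯.
Degree 3 carries a major triad in natural-minor keys, so the destination is G♯ minor.
Check: the diatonic triads of G♯ minor (natural minor) are G♯m (i), A♯dim (ii°), B (III), C♯m (iv), D♯m (v), E (VI), F♯ (VII) — B is indeed III.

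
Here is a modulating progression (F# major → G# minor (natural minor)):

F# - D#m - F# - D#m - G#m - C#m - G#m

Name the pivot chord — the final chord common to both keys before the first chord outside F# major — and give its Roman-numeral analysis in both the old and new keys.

G#m — ii in F# major, i in G# minor

Chords diatonic to F# major: F#, G#m, A#m, B, C#, D#m, E#dim.
Reading the progression, the first chord not in that set is C#m, so the modulation leaves F# major there.
The chord immediately before C#m is G#m, which is diatonic to both keys: ii in F# major and i in G# minor.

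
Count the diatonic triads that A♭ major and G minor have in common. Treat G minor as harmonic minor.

Diatonic triads of A♭ major: A♭ major (I), B♭ minor (ii), C minor (iii), D♭ major (IV), E♭ major (V), F minor (vi), G diminished (vii°).
Diatonic triads of G minor (harmonic minor): G minor (i), A diminished (ii°), B♭ augmented (III+), C minor (iv), D major (V), E♭ major (VI), F♯ diminished (vii°).
Matching root and quality in both lists: C minor, E♭ major.
That gives 2 common triads.

2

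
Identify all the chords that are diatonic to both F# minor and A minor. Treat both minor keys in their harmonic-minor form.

G#dim

Triads in F# minor (harmonic minor): F#m (i), G#dim (ii°), Aaug (III+), Bm (iv), C# (V), D (VI), E#dim (vii°).
Triads in A minor (harmonic minor): Am (i), Bdim (ii°), Caug (III+), Dm (iv), E (V), F (VI), G#dim (vii°).
Shared triads with their functions: G#dim (ii° in F# minor, vii° in A minor).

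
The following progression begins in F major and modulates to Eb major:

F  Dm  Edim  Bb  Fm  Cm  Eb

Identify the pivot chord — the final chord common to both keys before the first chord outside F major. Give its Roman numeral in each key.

Chords diatonic to F major: F, Gm, Am, Bb, C, Dm, Edim.
Reading the progression, the first chord not in that set is Fm, so the modulation leaves F major there.
The chord immediately before Fm is Bb, which is diatonic to both keys: IV in F major and V in Eb major.

Bb — IV in F major, V in Eb major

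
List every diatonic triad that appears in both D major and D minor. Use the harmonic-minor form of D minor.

A, C#dim

Triads in D major: D (I), Em (ii), F#m (iii), G (IV), A (V), Bm (vi), C#dim (vii°).
Triads in D minor (harmonic minor): Dm (i), Edim (ii°), Faug (III+), Gm (iv), A (V), Bb (VI), C#dim (vii°).
Shared triads with their functions: A (V in D major, V in D minor); C#dim (vii° in D major, vii° in D minor).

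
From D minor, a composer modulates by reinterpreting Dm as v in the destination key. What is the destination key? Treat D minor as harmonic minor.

The numeral v denotes a minor triad on scale degree 5. With D on degree 5, the tonic of the new key is G.
Degree 5 carries a minor triad in natural-minor keys, so the destination is G minor.
Check: the diatonic triads of G minor (natural minor) are Gm (i), Adim (ii°), Bb (III), Cm (iv), Dm (v), Eb (VI), F (VII) — Dm is indeed v.

G minor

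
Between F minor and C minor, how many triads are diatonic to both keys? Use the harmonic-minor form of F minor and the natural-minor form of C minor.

1

Diatonic triads of F minor (harmonic minor): F minor (i), G diminished (ii°), Ab augmented (III+), Bb minor (iv), C major (V), Db major (VI), E diminished (vii°).
Diatonic triads of C minor (natural minor): C minor (i), D diminished (ii°), Eb major (III), F minor (iv), G minor (v), Ab major (VI), Bb major (VII).
Matching root and quality in both lists: F minor.
That gives 1 common triad.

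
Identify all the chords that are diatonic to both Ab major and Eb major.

Triads in Ab major: Ab (I), Bbm (ii), Cm (iii), Db (IV), Eb (V), Fm (vi), Gdim (vii°).
Triads in Eb major: Eb (I), Fm (ii), Gm (iii), Ab (IV), Bb (V), Cm (vi), Ddim (vii°).
Shared triads with their functions: Ab (I in Ab major, IV in Eb major); Cm (iii in Ab major, vi in Eb major); Eb (V in Ab major, I in Eb major); Fm (vi in Ab major, ii in Eb major).

Ab, Cm, Eb, Fm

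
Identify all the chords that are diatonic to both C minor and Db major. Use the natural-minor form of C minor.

Fm, Ab

Triads in C minor (natural minor): Cm (i), Ddim (ii°), Eb (III), Fm (iv), Gm (v), Ab (VI), Bb (VII).
Triads in Db major: Db (I), Ebm (ii), Fm (iii), Gb (IV), Ab (V), Bbm (vi), Cdim (vii°).
Shared triads with their functions: Fm (iv in C minor, iii in Db major); Ab (VI in C minor, V in Db major).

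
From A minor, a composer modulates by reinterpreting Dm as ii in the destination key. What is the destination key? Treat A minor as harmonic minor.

The numeral ii denotes a minor triad on scale degree 2. With D on degree 2, the tonic of the new key is C.
Degree 2 carries a minor triad in major keys, so the destination is C major.
Check: the diatonic triads of C major are C (I), Dm (ii), Em (iii), F (IV), G (V), Am (vi), Bdim (vii°) — Dm is indeed ii.

C major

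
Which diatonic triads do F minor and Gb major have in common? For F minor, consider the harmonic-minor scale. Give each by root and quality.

Triads in F minor (harmonic minor): Fm (i), Gdim (ii°), Abaug (III+), Bbm (iv), C (V), Db (VI), Edim (vii°).
Triads in Gb major: Gb (I), Abm (ii), Bbm (iii), Cb (IV), Db (V), Ebm (vi), Fdim (vii°).
Shared triads with their functions: Bbm (iv in F minor, iii in Gb major); Db (VI in F minor, V in Gb major).

Bbm, Db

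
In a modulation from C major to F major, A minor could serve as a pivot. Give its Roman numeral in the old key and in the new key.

vi in C major; iii in F major

The scale of C major is C D E F G A B; A is degree 6, and the triad built there (A-C-E) is minor, so it is vi.
The scale of F major is F G A Bb C D E; A is degree 3, and the triad built there (A-C-E) is minor, so it is iii.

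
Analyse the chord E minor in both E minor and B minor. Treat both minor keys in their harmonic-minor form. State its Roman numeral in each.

i in E minor; iv in B minor

The scale of E minor (harmonic minor) is E F# G A B C D#; E is degree 1, and the triad built there (E-G-B) is minor, so it is i.
The scale of B minor (harmonic minor) is B C# D E F# G A#; E is degree 4, and the triad built there (E-G-B) is minor, so it is iv.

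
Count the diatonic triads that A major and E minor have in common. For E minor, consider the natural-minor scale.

Diatonic triads of A major: A (I), Bm (ii), C♯m (iii), D (IV), E (V), F♯m (vi), G♯dim (vii°).
Diatonic triads of E minor (natural minor): Em (i), F♯dim (ii°), G (III), Am (iv), Bm (v), C (VI), D (VII).
Matching root and quality in both lists: Bm, D.
That gives 2 common triads.

2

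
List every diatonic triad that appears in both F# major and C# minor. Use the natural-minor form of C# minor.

Triads in F# major: F# (I), G#m (ii), A#m (iii), B (IV), C# (V), D#m (vi), E#dim (vii°).
Triads in C# minor (natural minor): C#m (i), D#dim (ii°), E (III), F#m (iv), G#m (v), A (VI), B (VII).
Shared triads with their functions: G#m (ii in F# major, v in C# minor); B (IV in F# major, VII in C# minor).

G#m, B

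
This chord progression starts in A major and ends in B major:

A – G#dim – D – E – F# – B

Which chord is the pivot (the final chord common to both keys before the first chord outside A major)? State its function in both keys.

E — V in A major, IV in B major

Chords diatonic to A major: A, Bm, C#m, D, E, F#m, G#dim.
Reading the progression, the first chord not in that set is F#, so the modulation leaves A major there.
The chord immediately before F# is E, which is diatonic to both keys: V in A major and IV in B major.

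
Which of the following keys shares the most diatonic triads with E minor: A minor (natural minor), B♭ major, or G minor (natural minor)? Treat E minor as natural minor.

Triads of E minor (natural minor): Em (i), F♯dim (ii°), G (III), Am (iv), Bm (v), C (VI), D (VII).
A minor (natural minor) shares 4: Em, G, Am, C.
B♭ major shares 0: none.
G minor (natural minor) shares 0: none.
The most common triads (4) are shared with A minor.

A minor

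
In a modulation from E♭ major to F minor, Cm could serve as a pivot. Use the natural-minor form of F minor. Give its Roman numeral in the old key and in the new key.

vi in E♭ major; v in F minor

The scale of E♭ major is E♭ F G A♭ B♭ C D; C is degree 6, and the triad built there (C-E♭-G) is minor, so it is vi.
The scale of F minor (natural minor) is F G A♭ B♭ C D♭ E♭; C is degree 5, and the triad built there (C-E♭-G) is minor, so it is v.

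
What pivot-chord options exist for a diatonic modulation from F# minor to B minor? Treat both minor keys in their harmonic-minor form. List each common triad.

Triads in F# minor (harmonic minor): F#m (i), G#dim (ii°), Aaug (III+), Bm (iv), C# (V), D (VI), E#dim (vii°).
Triads in B minor (harmonic minor): Bm (i), C#dim (ii°), Daug (III+), Em (iv), F# (V), G (VI), A#dim (vii°).
Shared triads with their functions: Bm (iv in F# minor, i in B minor).

Bm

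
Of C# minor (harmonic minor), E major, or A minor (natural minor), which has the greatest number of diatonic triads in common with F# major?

E major

Triads of F# major: F# major (I), G# minor (ii), A# minor (iii), B major (IV), C# major (V), D# minor (vi), E# diminished (vii°).
C# minor (harmonic minor) shares 0: none.
E major shares 2: G#m, B.
A minor (natural minor) shares 0: none.
The most common triads (2) are shared with E major.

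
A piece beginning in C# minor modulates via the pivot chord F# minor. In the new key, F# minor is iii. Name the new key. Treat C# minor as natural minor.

The numeral iii denotes a minor triad on scale degree 3. With F# on degree 3, the tonic of the new key is D.
Degree 3 carries a minor triad in major keys, so the destination is D major.
Check: the diatonic triads of D major are D (I), Em (ii), F#m (iii), G (IV), A (V), Bm (vi), C#dim (vii°) — F# minor is indeed iii.

D major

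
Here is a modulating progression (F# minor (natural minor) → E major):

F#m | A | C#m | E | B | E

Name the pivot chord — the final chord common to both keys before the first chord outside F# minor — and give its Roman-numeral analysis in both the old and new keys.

Chords diatonic to F# minor: F#m, G#dim, A, Bm, C#m, D, E.
Reading the progression, the first chord not in that set is B, so the modulation leaves F# minor there.
The chord immediately before B is E, which is diatonic to both keys: VII in F# minor and I in E major.

E — VII in F# minor, I in E major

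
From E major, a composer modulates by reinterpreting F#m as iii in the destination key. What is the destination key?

The numeral iii denotes a minor triad on scale degree 3. With F# on degree 3, the tonic of the new key is D.
Degree 3 carries a minor triad in major keys, so the destination is D major.
Check: the diatonic triads of D major are D (I), Em (ii), F#m (iii), G (IV), A (V), Bm (vi), C#dim (vii°) — F#m is indeed iii.

D major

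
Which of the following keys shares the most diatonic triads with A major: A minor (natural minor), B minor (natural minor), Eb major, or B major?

Triads of A major: A (I), Bm (ii), C#m (iii), D (IV), E (V), F#m (vi), G#dim (vii°).
A minor (natural minor) shares 0: none.
B minor (natural minor) shares 4: A, Bm, D, F#m.
Eb major shares 0: none.
B major shares 2: C#m, E.
The most common triads (4) are shared with B minor.

B minor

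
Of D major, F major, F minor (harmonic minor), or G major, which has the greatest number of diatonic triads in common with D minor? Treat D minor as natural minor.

Triads of D minor (natural minor): Dm (i), Edim (ii°), F (III), Gm (iv), Am (v), Bb (VI), C (VII).
D major shares 0: none.
F major shares 7: Dm, Edim, F, Gm, Am, Bb, C.
F minor (harmonic minor) shares 2: Edim, C.
G major shares 2: Am, C.
The most common triads (7) are shared with F major.

F major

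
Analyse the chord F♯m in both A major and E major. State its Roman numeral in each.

vi in A major; ii in E major

The scale of A major is A B C♯ D E F♯ G♯; F♯ is degree 6, and the triad built there (F♯-A-C♯) is minor, so it is vi.
The scale of E major is E F♯ G♯ A B C♯ D♯; F♯ is degree 2, and the triad built there (F♯-A-C♯) is minor, so it is ii.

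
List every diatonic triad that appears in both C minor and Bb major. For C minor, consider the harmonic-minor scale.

Cm

Triads in C minor (harmonic minor): C minor (i), D diminished (ii°), Eb augmented (III+), F minor (iv), G major (V), Ab major (VI), B diminished (vii°).
Triads in Bb major: Bb major (I), C minor (ii), D minor (iii), Eb major (IV), F major (V), G minor (vi), A diminished (vii°).
Shared triads with their functions: C minor (i in C minor, ii in Bb major).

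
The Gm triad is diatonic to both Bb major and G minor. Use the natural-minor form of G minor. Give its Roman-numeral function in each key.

vi in Bb major; i in G minor

The scale of Bb major is Bb C D Eb F G A; G is degree 6, and the triad built there (G-Bb-D) is minor, so it is vi.
The scale of G minor (natural minor) is G A Bb C D Eb F; G is degree 1, and the triad built there (G-Bb-D) is minor, so it is i.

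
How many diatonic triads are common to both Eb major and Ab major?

Diatonic triads of Eb major: Eb (I), Fm (ii), Gm (iii), Ab (IV), Bb (V), Cm (vi), Ddim (vii°).
Diatonic triads of Ab major: Ab (I), Bbm (ii), Cm (iii), Db (IV), Eb (V), Fm (vi), Gdim (vii°).
Matching root and quality in both lists: Eb, Fm, Ab, Cm.
That gives 4 common triads.

4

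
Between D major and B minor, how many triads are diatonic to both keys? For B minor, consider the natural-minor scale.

Diatonic triads of D major: D major (I), E minor (ii), F# minor (iii), G major (IV), A major (V), B minor (vi), C# diminished (vii°).
Diatonic triads of B minor (natural minor): B minor (i), C# diminished (ii°), D major (III), E minor (iv), F# minor (v), G major (VI), A major (VII).
Matching root and quality in both lists: D major, E minor, F# minor, G major, A major, B minor, C# diminished.
That gives 7 common triads.

7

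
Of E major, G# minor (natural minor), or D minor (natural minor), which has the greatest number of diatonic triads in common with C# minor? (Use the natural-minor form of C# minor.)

Triads of C# minor (natural minor): C#m (i), D#dim (ii°), E (III), F#m (iv), G#m (v), A (VI), B (VII).
E major shares 7: C#m, D#dim, E, F#m, G#m, A, B.
G# minor (natural minor) shares 4: C#m, E, G#m, B.
D minor (natural minor) shares 0: none.
The most common triads (7) are shared with E major.

E major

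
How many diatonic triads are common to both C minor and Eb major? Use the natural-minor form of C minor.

7

Diatonic triads of C minor (natural minor): Cm (i), Ddim (ii°), Eb (III), Fm (iv), Gm (v), Ab (VI), Bb (VII).
Diatonic triads of Eb major: Eb (I), Fm (ii), Gm (iii), Ab (IV), Bb (V), Cm (vi), Ddim (vii°).
Matching root and quality in both lists: Cm, Ddim, Eb, Fm, Gm, Ab, Bb.
That gives 7 common triads.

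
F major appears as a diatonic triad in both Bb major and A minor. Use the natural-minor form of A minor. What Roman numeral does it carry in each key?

V in Bb major; VI in A minor

The scale of Bb major is Bb C D Eb F G A; F is degree 5, and the triad built there (F-A-C) is major, so it is V.
The scale of A minor (natural minor) is A B C D E F G; F is degree 6, and the triad built there (F-A-C) is major, so it is VI.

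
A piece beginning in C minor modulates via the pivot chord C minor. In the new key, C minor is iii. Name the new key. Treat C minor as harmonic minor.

A♭ major

The numeral iii denotes a minor triad on scale degree 3. With C on degree 3, the tonic of the new key is A♭.
Degree 3 carries a minor triad in major keys, so the destination is A♭ major.
Check: the diatonic triads of A♭ major are A♭ (I), B♭m (ii), Cm (iii), D♭ (IV), E♭ (V), Fm (vi), Gdim (vii°) — C minor is indeed iii.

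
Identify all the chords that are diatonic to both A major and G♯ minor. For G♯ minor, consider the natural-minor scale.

Triads in A major: A major (I), B minor (ii), C♯ minor (iii), D major (IV), E major (V), F♯ minor (vi), G♯ diminished (vii°).
Triads in G♯ minor (natural minor): G♯ minor (i), A♯ diminished (ii°), B major (III), C♯ minor (iv), D♯ minor (v), E major (VI), F♯ major (VII).
Shared triads with their functions: C♯ minor (iii in A major, iv in G♯ minor); E major (V in A major, VI in G♯ minor).

C♯m, E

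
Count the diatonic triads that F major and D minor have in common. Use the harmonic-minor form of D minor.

Diatonic triads of F major: F (I), Gm (ii), Am (iii), B♭ (IV), C (V), Dm (vi), Edim (vii°).
Diatonic triads of D minor (harmonic minor): Dm (i), Edim (ii°), Faug (III+), Gm (iv), A (V), B♭ (VI), C♯dim (vii°).
Matching root and quality in both lists: Gm, B♭, Dm, Edim.
That gives 4 common triads.

4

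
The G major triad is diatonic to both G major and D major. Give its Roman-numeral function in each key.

The scale of G major is G A B C D E F#; G is degree 1, and the triad built there (G-B-D) is major, so it is I.
The scale of D major is D E F# G A B C#; G is degree 4, and the triad built there (G-B-D) is major, so it is IV.

I in G major; IV in D major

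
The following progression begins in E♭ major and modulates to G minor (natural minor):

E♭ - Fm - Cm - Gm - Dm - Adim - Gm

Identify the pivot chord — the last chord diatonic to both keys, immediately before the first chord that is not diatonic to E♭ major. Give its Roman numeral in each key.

Gm — iii in E♭ major, i in G minor

Chords diatonic to E♭ major: E♭, Fm, Gm, A♭, B♭, Cm, Ddim.
Reading the progression, the first chord not in that set is Dm, so the modulation leaves E♭ major there.
The chord immediately before Dm is Gm, which is diatonic to both keys: iii in E♭ major and i in G minor.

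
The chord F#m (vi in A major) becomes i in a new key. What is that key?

The numeral i denotes a minor triad on scale degree 1. With F# on degree 1, the tonic of the new key is F#.
Degree 1 carries a minor triad in minor keys, so the destination is F# minor.
Check: the diatonic triads of F# minor (natural minor) are F#m (i), G#dim (ii°), A (III), Bm (iv), C#m (v), D (VI), E (VII) — F#m is indeed i.

F# minor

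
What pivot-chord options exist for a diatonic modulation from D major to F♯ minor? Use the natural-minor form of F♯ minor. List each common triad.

D, F♯m, A, Bm

Triads in D major: D (I), Em (ii), F♯m (iii), G (IV), A (V), Bm (vi), C♯dim (vii°).
Triads in F♯ minor (natural minor): F♯m (i), G♯dim (ii°), A (III), Bm (iv), C♯m (v), D (VI), E (VII).
Shared triads with their functions: D (I in D major, VI in F♯ minor); F♯m (iii in D major, i in F♯ minor); A (V in D major, III in F♯ minor); Bm (vi in D major, iv in F♯ minor).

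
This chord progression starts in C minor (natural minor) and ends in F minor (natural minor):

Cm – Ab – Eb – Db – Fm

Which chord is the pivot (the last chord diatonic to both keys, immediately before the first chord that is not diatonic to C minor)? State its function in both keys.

Chords diatonic to C minor: Cm, Ddim, Eb, Fm, Gm, Ab, Bb.
Reading the progression, the first chord not in that set is Db, so the modulation leaves C minor there.
The chord immediately before Db is Eb, which is diatonic to both keys: III in C minor and VII in F minor.

Eb — III in C minor, VII in F minor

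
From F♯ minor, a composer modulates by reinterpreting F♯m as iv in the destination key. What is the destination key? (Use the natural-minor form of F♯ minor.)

The numeral iv denotes a minor triad on scale degree 4. With F♯ on degree 4, the tonic of the new key is C♯.
Degree 4 carries a minor triad in minor keys, so the destination is C♯ minor.
Check: the diatonic triads of C♯ minor (natural minor) are C♯m (i), D♯dim (ii°), E (III), F♯m (iv), G♯m (v), A (VI), B (VII) — F♯m is indeed iv.

C♯ minor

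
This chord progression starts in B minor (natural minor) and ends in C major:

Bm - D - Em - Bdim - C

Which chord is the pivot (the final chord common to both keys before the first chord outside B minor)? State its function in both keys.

Chords diatonic to B minor: Bm, C#dim, D, Em, F#m, G, A.
Reading the progression, the first chord not in that set is Bdim, so the modulation leaves B minor there.
The chord immediately before Bdim is Em, which is diatonic to both keys: iv in B minor and iii in C major.

Em — iv in B minor, iii in C major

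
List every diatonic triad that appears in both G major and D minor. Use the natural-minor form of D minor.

Am, C

Triads in G major: G (I), Am (ii), Bm (iii), C (IV), D (V), Em (vi), F#dim (vii°).
Triads in D minor (natural minor): Dm (i), Edim (ii°), F (III), Gm (iv), Am (v), Bb (VI), C (VII).
Shared triads with their functions: Am (ii in G major, v in D minor); C (IV in G major, VII in D minor).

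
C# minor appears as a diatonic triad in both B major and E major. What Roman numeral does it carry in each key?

ii in B major; vi in E major

The scale of B major is B C# D# E F# G# A#; C# is degree 2, and the triad built there (C#-E-G#) is minor, so it is ii.
The scale of E major is E F# G# A B C# D#; C# is degree 6, and the triad built there (C#-E-G#) is minor, so it is vi.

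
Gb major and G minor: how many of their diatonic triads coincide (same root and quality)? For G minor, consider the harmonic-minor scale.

Diatonic triads of Gb major: Gb (I), Abm (ii), Bbm (iii), Cb (IV), Db (V), Ebm (vi), Fdim (vii°).
Diatonic triads of G minor (harmonic minor): Gm (i), Adim (ii°), Bbaug (III+), Cm (iv), D (V), Eb (VI), F#dim (vii°).
No triad has the same root and quality in both keys.

0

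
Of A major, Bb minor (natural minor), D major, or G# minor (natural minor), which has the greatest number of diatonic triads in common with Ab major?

Bb minor

Triads of Ab major: Ab major (I), Bb minor (ii), C minor (iii), Db major (IV), Eb major (V), F minor (vi), G diminished (vii°).
A major shares 0: none.
Bb minor (natural minor) shares 4: Ab, Bbm, Db, Fm.
D major shares 0: none.
G# minor (natural minor) shares 0: none.
The most common triads (4) are shared with Bb minor.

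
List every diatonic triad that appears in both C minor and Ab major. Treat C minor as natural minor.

Triads in C minor (natural minor): Cm (i), Ddim (ii°), Eb (III), Fm (iv), Gm (v), Ab (VI), Bb (VII).
Triads in Ab major: Ab (I), Bbm (ii), Cm (iii), Db (IV), Eb (V), Fm (vi), Gdim (vii°).
Shared triads with their functions: Cm (i in C minor, iii in Ab major); Eb (III in C minor, V in Ab major); Fm (iv in C minor, vi in Ab major); Ab (VI in C minor, I in Ab major).

Cm, Eb, Fm, Ab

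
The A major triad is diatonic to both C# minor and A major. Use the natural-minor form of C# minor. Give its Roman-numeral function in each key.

The scale of C# minor (natural minor) is C# D# E F# G# A B; A is degree 6, and the triad built there (A-C#-E) is major, so it is VI.
The scale of A major is A B C# D E F# G#; A is degree 1, and the triad built there (A-C#-E) is major, so it is I.

VI in C# minor; I in A major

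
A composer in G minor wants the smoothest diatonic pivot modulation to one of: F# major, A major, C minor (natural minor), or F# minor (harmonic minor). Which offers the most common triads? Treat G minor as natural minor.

Triads of G minor (natural minor): Gm (i), Adim (ii°), Bb (III), Cm (iv), Dm (v), Eb (VI), F (VII).
F# major shares 0: none.
A major shares 0: none.
C minor (natural minor) shares 4: Gm, Bb, Cm, Eb.
F# minor (harmonic minor) shares 0: none.
The most common triads (4) are shared with C minor.

C minor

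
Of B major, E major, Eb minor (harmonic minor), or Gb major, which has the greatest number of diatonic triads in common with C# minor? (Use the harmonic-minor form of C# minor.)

E major

Triads of C# minor (harmonic minor): C#m (i), D#dim (ii°), Eaug (III+), F#m (iv), G# (V), A (VI), B#dim (vii°).
B major shares 1: C#m.
E major shares 4: C#m, D#dim, F#m, A.
Eb minor (harmonic minor) shares 0: none.
Gb major shares 0: none.
The most common triads (4) are shared with E major.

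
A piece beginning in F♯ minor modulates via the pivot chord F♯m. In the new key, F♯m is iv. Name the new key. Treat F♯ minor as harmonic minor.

The numeral iv denotes a minor triad on scale degree 4. With F♯ on degree 4, the tonic of the new key is C♯.
Degree 4 carries a minor triad in minor keys, so the destination is C♯ minor.
Check: the diatonic triads of C♯ minor (natural minor) are C♯m (i), D♯dim (ii°), E (III), F♯m (iv), G♯m (v), A (VI), B (VII) — F♯m is indeed iv.

C♯ minor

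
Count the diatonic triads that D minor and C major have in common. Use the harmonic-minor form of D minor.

1

Diatonic triads of D minor (harmonic minor): Dm (i), Edim (ii°), Faug (III+), Gm (iv), A (V), Bb (VI), C#dim (vii°).
Diatonic triads of C major: C (I), Dm (ii), Em (iii), F (IV), G (V), Am (vi), Bdim (vii°).
Matching root and quality in both lists: Dm.
That gives 1 common triad.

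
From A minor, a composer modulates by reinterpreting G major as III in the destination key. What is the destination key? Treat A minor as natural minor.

E minor

The numeral III denotes a major triad on scale degree 3. With G on degree 3, the tonic of the new key is E.
Degree 3 carries a major triad in natural-minor keys, so the destination is E minor.
Check: the diatonic triads of E minor (natural minor) are Em (i), F#dim (ii°), G (III), Am (iv), Bm (v), C (VI), D (VII) — G major is indeed III.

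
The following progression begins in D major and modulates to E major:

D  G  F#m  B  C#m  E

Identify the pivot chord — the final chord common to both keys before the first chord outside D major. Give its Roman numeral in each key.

Chords diatonic to D major: D, Em, F#m, G, A, Bm, C#dim.
Reading the progression, the first chord not in that set is B, so the modulation leaves D major there.
The chord immediately before B is F#m, which is diatonic to both keys: iii in D major and ii in E major.

F#m — iii in D major, ii in E major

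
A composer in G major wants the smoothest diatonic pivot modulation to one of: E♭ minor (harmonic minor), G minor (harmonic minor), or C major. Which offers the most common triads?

C major

Triads of G major: G (I), Am (ii), Bm (iii), C (IV), D (V), Em (vi), F♯dim (vii°).
E♭ minor (harmonic minor) shares 0: none.
G minor (harmonic minor) shares 2: D, F♯dim.
C major shares 4: G, Am, C, Em.
The most common triads (4) are shared with C major.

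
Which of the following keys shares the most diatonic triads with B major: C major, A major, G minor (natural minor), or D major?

Triads of B major: B (I), C#m (ii), D#m (iii), E (IV), F# (V), G#m (vi), A#dim (vii°).
C major shares 0: none.
A major shares 2: C#m, E.
G minor (natural minor) shares 0: none.
D major shares 0: none.
The most common triads (2) are shared with A major.

A major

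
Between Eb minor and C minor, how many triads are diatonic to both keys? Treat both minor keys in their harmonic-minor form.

Diatonic triads of Eb minor (harmonic minor): Ebm (i), Fdim (ii°), Gbaug (III+), Abm (iv), Bb (V), Cb (VI), Ddim (vii°).
Diatonic triads of C minor (harmonic minor): Cm (i), Ddim (ii°), Ebaug (III+), Fm (iv), G (V), Ab (VI), Bdim (vii°).
Matching root and quality in both lists: Ddim.
That gives 1 common triad.

1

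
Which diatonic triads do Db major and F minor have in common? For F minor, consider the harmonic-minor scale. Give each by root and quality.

Db, Fm, Bbm

Triads in Db major: Db (I), Ebm (ii), Fm (iii), Gb (IV), Ab (V), Bbm (vi), Cdim (vii°).
Triads in F minor (harmonic minor): Fm (i), Gdim (ii°), Abaug (III+), Bbm (iv), C (V), Db (VI), Edim (vii°).
Shared triads with their functions: Db (I in Db major, VI in F minor); Fm (iii in Db major, i in F minor); Bbm (vi in Db major, iv in F minor).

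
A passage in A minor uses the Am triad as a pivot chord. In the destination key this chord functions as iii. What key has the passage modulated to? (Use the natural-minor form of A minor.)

F major

The numeral iii denotes a minor triad on scale degree 3. With A on degree 3, the tonic of the new key is F.
Degree 3 carries a minor triad in major keys, so the destination is F major.
Check: the diatonic triads of F major are F (I), Gm (ii), Am (iii), Bb (IV), C (V), Dm (vi), Edim (vii°) — Am is indeed iii.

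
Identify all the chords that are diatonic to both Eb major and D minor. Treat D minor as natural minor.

Triads in Eb major: Eb (I), Fm (ii), Gm (iii), Ab (IV), Bb (V), Cm (vi), Ddim (vii°).
Triads in D minor (natural minor): Dm (i), Edim (ii°), F (III), Gm (iv), Am (v), Bb (VI), C (VII).
Shared triads with their functions: Gm (iii in Eb major, iv in D minor); Bb (V in Eb major, VI in D minor).

Gm, Bb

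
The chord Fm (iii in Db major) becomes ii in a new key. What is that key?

Eb major

The numeral ii denotes a minor triad on scale degree 2. With F on degree 2, the tonic of the new key is Eb.
Degree 2 carries a minor triad in major keys, so the destination is Eb major.
Check: the diatonic triads of Eb major are Eb (I), Fm (ii), Gm (iii), Ab (IV), Bb (V), Cm (vi), Ddim (vii°) — Fm is indeed ii.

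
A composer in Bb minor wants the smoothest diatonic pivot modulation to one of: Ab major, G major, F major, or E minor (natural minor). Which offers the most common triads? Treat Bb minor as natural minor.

Ab major

Triads of Bb minor (natural minor): Bbm (i), Cdim (ii°), Db (III), Ebm (iv), Fm (v), Gb (VI), Ab (VII).
Ab major shares 4: Bbm, Db, Fm, Ab.
G major shares 0: none.
F major shares 0: none.
E minor (natural minor) shares 0: none.
The most common triads (4) are shared with Ab major.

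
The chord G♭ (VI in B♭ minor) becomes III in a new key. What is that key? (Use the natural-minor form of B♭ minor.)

E♭ minor

The numeral III denotes a major triad on scale degree 3. With G♭ on degree 3, the tonic of the new key is E♭.
Degree 3 carries a major triad in natural-minor keys, so the destination is E♭ minor.
Check: the diatonic triads of E♭ minor (natural minor) are E♭m (i), Fdim (ii°), G♭ (III), A♭m (iv), B♭m (v), C♭ (VI), D♭ (VII) — G♭ is indeed III.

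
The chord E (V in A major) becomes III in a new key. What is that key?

The numeral III denotes a major triad on scale degree 3. With E on degree 3, the tonic of the new key is C#.
Degree 3 carries a major triad in natural-minor keys, so the destination is C# minor.
Check: the diatonic triads of C# minor (natural minor) are C#m (i), D#dim (ii°), E (III), F#m (iv), G#m (v), A (VI), B (VII) — E is indeed III.

C# minor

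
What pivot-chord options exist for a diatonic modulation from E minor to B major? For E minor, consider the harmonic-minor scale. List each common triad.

B

Triads in E minor (harmonic minor): E minor (i), F# diminished (ii°), G augmented (III+), A minor (iv), B major (V), C major (VI), D# diminished (vii°).
Triads in B major: B major (I), C# minor (ii), D# minor (iii), E major (IV), F# major (V), G# minor (vi), A# diminished (vii°).
Shared triads with their functions: B major (V in E minor, I in B major).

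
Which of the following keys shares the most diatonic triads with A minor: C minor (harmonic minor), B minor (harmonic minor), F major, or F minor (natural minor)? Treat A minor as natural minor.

Triads of A minor (natural minor): A minor (i), B diminished (ii°), C major (III), D minor (iv), E minor (v), F major (VI), G major (VII).
C minor (harmonic minor) shares 2: Bdim, G.
B minor (harmonic minor) shares 2: Em, G.
F major shares 4: Am, C, Dm, F.
F minor (natural minor) shares 0: none.
The most common triads (4) are shared with F major.

F major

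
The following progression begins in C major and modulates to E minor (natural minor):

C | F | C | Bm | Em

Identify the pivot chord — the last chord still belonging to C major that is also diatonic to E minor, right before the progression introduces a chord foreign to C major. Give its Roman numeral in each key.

Chords diatonic to C major: C, Dm, Em, F, G, Am, Bdim.
Reading the progression, the first chord not in that set is Bm, so the modulation leaves C major there.
The chord immediately before Bm is C, which is diatonic to both keys: I in C major and VI in E minor.

C — I in C major, VI in E minor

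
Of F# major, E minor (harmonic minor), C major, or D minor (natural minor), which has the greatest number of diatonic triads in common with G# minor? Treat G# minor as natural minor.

F# major

Triads of G# minor (natural minor): G# minor (i), A# diminished (ii°), B major (III), C# minor (iv), D# minor (v), E major (VI), F# major (VII).
F# major shares 4: G#m, B, D#m, F#.
E minor (harmonic minor) shares 1: B.
C major shares 0: none.
D minor (natural minor) shares 0: none.
The most common triads (4) are shared with F# major.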